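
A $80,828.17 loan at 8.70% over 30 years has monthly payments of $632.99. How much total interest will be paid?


Total paid over the life of the loan = PMT × n.
Total paid = $632.99 × 360 = $227,876.40
Total interest = total paid − principal = $227,876.40 − $80,828.17 = $147,048.23

Total interest = (PMT × n) - PV = $147,048.23


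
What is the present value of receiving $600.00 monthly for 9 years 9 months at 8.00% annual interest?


Present value of an ordinary annuity: PV = PMT × (1 − (1 + r)^(−n)) / r
Monthly rate r = 0.08/12 ≈ 0.00666667, n = 117
PV = $600.00 × (1 − (1 + 0.08/12)^(−117)) / (0.08/12)
PV = $600.00 × 81.060880
PV = $48,636.53

PV = PMT × (1-(1+r)^(-n))/r = $48,636.53


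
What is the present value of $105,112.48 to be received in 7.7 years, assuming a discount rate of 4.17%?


Present value formula: PV = FV / (1 + r)^t
PV = $105,112.48 / (1 + 0.0417)^7.7
PV = $105,112.48 / 1.3696781
PV = $76,742.47

PV = FV / (1 + r)^t = $76,742.47


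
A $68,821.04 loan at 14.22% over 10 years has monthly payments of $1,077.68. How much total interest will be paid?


Total paid over the life of the loan = PMT × n.
Total paid = $1,077.68 × 120 = $129,321.60
Total interest = total paid − principal = $129,321.60 − $68,821.04 = $60,500.56

Total interest = (PMT × n) - PV = $60,500.56


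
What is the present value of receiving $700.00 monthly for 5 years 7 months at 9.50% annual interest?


Present value of an ordinary annuity: PV = PMT × (1 − (1 + r)^(−n)) / r
Monthly rate r = 0.095/12 ≈ 0.00791667, n = 67
PV = $700.00 × (1 − (1 + 0.095/12)^(−67)) / (0.095/12)
PV = $700.00 × 51.841279
PV = $36,288.90

PV = PMT × (1-(1+r)^(-n))/r = $36,288.90


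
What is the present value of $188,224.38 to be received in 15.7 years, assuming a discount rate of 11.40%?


Present value formula: PV = FV / (1 + r)^t
PV = $188,224.38 / (1 + 0.114)^15.7
PV = $188,224.38 / 5.446249
PV = $34,560.37

PV = FV / (1 + r)^t = $34,560.37


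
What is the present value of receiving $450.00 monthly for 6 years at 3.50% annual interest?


Present value of an ordinary annuity: PV = PMT × (1 − (1 + r)^(−n)) / r
Monthly rate r = 0.035/12 ≈ 0.00291667, n = 72
PV = $450.00 × (1 − (1 + 0.035/12)^(−72)) / (0.035/12)
PV = $450.00 × 64.857585
PV = $29,185.91

PV = PMT × (1-(1+r)^(-n))/r = $29,185.91


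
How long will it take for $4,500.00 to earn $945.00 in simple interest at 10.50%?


Rearrange the simple interest formula for t:
I = P × r × t  ⇒  t = I / (P × r)
t = $945.00 / ($4,500.00 × 0.105)
t = 2

t = I/(P×r) = 2 years


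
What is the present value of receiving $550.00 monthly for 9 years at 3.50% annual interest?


Present value of an ordinary annuity: PV = PMT × (1 − (1 + r)^(−n)) / r
Monthly rate r = 0.035/12 ≈ 0.00291667, n = 108
PV = $550.00 × (1 − (1 + 0.035/12)^(−108)) / (0.035/12)
PV = $550.00 × 92.529069
PV = $50,890.99

PV = PMT × (1-(1+r)^(-n))/r = $50,890.99


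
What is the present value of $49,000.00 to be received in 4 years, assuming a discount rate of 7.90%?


Present value formula: PV = FV / (1 + r)^t
PV = $49,000.00 / (1 + 0.079)^4
PV = $49,000.00 / 1.355457
PV = $36,150.17

PV = FV / (1 + r)^t = $36,150.17


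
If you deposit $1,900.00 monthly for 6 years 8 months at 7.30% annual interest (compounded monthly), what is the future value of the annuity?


Future value of an ordinary annuity: FV = PMT × ((1 + r)^n − 1) / r
Monthly rate r = 0.073/12 ≈ 0.00608333, n = 80
FV = $1,900.00 × ((1 + 0.073/12)^80 − 1) / (0.073/12)
FV = $1,900.00 × 102.655475
FV = $195,045.40

FV = PMT × ((1+r)^n - 1)/r = $195,045.40


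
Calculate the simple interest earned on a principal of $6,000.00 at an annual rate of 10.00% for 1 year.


Simple interest formula: I = P × r × t
I = $6,000.00 × 0.1 × 1
I = $600.00

I = P × r × t = $600.00


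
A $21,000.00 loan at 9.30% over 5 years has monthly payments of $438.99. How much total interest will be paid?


Total paid over the life of the loan = PMT × n.
Total paid = $438.99 × 60 = $26,339.40
Total interest = total paid − principal = $26,339.40 − $21,000.00 = $5,339.40

Total interest = (PMT × n) - PV = $5,339.40


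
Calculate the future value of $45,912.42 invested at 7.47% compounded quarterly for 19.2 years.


Compound interest formula: A = P(1 + r/n)^(nt)
A = $45,912.42 × (1 + 0.0747/4)^(4 × 19.2)
Growth factor: (1 + 0.0747/4)^76.8 = 4.1413102
A = $45,912.42 × 4.1413102
A = $190,137.57

A = P(1 + r/n)^(nt) = $190,137.57


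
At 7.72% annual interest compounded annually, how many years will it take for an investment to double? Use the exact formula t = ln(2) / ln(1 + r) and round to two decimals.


Doubling condition: (1 + r)^t = 2
Take ln of both sides: t × ln(1 + r) = ln(2)
t = ln(2) / ln(1 + r)
t = 0.693147 / 0.074365
t = 9.32

t = ln(2) / ln(1 + r) = 9.32 years


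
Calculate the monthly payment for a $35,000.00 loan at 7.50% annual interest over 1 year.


Loan payment formula: PMT = PV × r / (1 − (1 + r)^(−n))
Monthly rate r = 0.075/12 = 0.00625, n = 12 months
Denominator: 1 − (1 + 0.075/12)^(−12) = 0.072040
PMT = $35,000.00 × (0.075/12) / 0.072040
PMT = $3,036.51 per month

PMT = PV × r / (1-(1+r)^(-n)) = $3,036.51/month


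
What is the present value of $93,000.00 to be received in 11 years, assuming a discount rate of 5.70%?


Present value formula: PV = FV / (1 + r)^t
PV = $93,000.00 / (1 + 0.057)^11
PV = $93,000.00 / 1.8400298
PV = $50,542.66

PV = FV / (1 + r)^t = $50,542.66


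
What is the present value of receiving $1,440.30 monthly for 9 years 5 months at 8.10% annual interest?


Present value of an ordinary annuity: PV = PMT × (1 − (1 + r)^(−n)) / r
Monthly rate r = 0.081/12 = 0.00675, n = 113
PV = $1,440.30 × (1 − (1 + 0.081/12)^(−113)) / (0.081/12)
PV = $1,440.30 × 78.877205
PV = $113,606.84

PV = PMT × (1-(1+r)^(-n))/r = $113,606.84


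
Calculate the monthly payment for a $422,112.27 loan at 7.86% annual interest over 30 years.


Loan payment formula: PMT = PV × r / (1 − (1 + r)^(−n))
Monthly rate r = 0.0786/12 = 0.00655, n = 360 months
Denominator: 1 − (1 + 0.0786/12)^(−360) = 0.904661
PMT = $422,112.27 × (0.0786/12) / 0.904661
PMT = $3,056.21 per month

PMT = PV × r / (1-(1+r)^(-n)) = $3,056.21/month


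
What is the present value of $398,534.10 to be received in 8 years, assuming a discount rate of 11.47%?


Present value formula: PV = FV / (1 + r)^t
PV = $398,534.10 / (1 + 0.1147)^8
PV = $398,534.10 / 2.38376813
PV = $167,186.60

PV = FV / (1 + r)^t = $167,186.60


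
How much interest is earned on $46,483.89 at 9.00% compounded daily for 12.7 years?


Compound interest earned = final amount − principal.
A = P(1 + r/n)^(nt) = $46,483.89 × (1 + 0.09/365)^(365 × 12.7) = $145,760.51
Interest = A − P = $145,760.51 − $46,483.89 = $99,276.62

Interest = A - P = $99,276.62


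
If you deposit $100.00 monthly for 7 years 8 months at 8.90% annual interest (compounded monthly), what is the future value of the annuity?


Future value of an ordinary annuity: FV = PMT × ((1 + r)^n − 1) / r
Monthly rate r = 0.089/12 ≈ 0.00741667, n = 92
FV = $100.00 × ((1 + 0.089/12)^92 − 1) / (0.089/12)
FV = $100.00 × 131.260247
FV = $13,126.02

FV = PMT × ((1+r)^n - 1)/r = $13,126.02


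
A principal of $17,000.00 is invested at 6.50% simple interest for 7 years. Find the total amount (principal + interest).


Total amount formula: A = P(1 + rt) = P + P·r·t
Interest: I = P × r × t = $17,000.00 × 0.065 × 7 = $7,735.00
A = P + I = $17,000.00 + $7,735.00 = $24,735.00

A = P + I = P(1 + rt) = $24,735.00


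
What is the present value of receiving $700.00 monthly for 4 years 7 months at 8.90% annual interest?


Present value of an ordinary annuity: PV = PMT × (1 − (1 + r)^(−n)) / r
Monthly rate r = 0.089/12 ≈ 0.00741667, n = 55
PV = $700.00 × (1 − (1 + 0.089/12)^(−55)) / (0.089/12)
PV = $700.00 × 45.028841
PV = $31,520.19

PV = PMT × (1-(1+r)^(-n))/r = $31,520.19


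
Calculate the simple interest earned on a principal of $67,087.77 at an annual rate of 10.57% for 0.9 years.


Simple interest formula: I = P × r × t
I = $67,087.77 × 0.1057 × 0.9
I = $6,382.06

I = P × r × t = $6,382.06


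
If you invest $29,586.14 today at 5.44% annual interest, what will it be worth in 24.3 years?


Future value formula: FV = PV × (1 + r)^t
FV = $29,586.14 × (1 + 0.0544)^24.3
FV = $29,586.14 × 3.622690
FV = $107,181.41

FV = PV × (1 + r)^t = $107,181.41


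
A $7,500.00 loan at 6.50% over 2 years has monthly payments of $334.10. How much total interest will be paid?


Total paid over the life of the loan = PMT × n.
Total paid = $334.10 × 24 = $8,018.40
Total interest = total paid − principal = $8,018.40 − $7,500.00 = $518.40

Total interest = (PMT × n) - PV = $518.40


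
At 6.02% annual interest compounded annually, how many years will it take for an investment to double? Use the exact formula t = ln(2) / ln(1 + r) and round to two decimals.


Doubling condition: (1 + r)^t = 2
Take ln of both sides: t × ln(1 + r) = ln(2)
t = ln(2) / ln(1 + r)
t = 0.693147 / 0.058458
t = 11.86

t = ln(2) / ln(1 + r) = 11.86 years


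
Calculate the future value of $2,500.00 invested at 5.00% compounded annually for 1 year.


Compound interest formula: A = P(1 + r/n)^(nt)
A = $2,500.00 × (1 + 0.05/1)^(1 × 1)
Growth factor: (1 + 0.05/1)^1 = 1.050000
A = $2,500.00 × 1.050000
A = $2,625.00

A = P(1 + r/n)^(nt) = $2,625.00


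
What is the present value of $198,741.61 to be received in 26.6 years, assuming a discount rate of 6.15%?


Present value formula: PV = FV / (1 + r)^t
PV = $198,741.61 / (1 + 0.0615)^26.6
PV = $198,741.61 / 4.8918368
PV = $40,627.20

PV = FV / (1 + r)^t = $40,627.20


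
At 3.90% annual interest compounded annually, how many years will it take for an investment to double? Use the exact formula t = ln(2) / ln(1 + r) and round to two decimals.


Doubling condition: (1 + r)^t = 2
Take ln of both sides: t × ln(1 + r) = ln(2)
t = ln(2) / ln(1 + r)
t = 0.693147 / 0.038259
t = 18.12

t = ln(2) / ln(1 + r) = 18.12 years


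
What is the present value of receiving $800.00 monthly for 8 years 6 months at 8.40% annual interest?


Present value of an ordinary annuity: PV = PMT × (1 − (1 + r)^(−n)) / r
Monthly rate r = 0.084/12 = 0.007, n = 102
PV = $800.00 × (1 − (1 + 0.084/12)^(−102)) / (0.084/12)
PV = $800.00 × 72.728415
PV = $58,182.73

PV = PMT × (1-(1+r)^(-n))/r = $58,182.73


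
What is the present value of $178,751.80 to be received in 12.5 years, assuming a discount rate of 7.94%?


Present value formula: PV = FV / (1 + r)^t
PV = $178,751.80 / (1 + 0.0794)^12.5
PV = $178,751.80 / 2.5988438
PV = $68,781.28

PV = FV / (1 + r)^t = $68,781.28


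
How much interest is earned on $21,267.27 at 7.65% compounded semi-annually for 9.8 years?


Compound interest earned = final amount − principal.
A = P(1 + r/n)^(nt) = $21,267.27 × (1 + 0.0765/2)^(2 × 9.8) = $44,384.34
Interest = A − P = $44,384.34 − $21,267.27 = $23,117.07

Interest = A - P = $23,117.07


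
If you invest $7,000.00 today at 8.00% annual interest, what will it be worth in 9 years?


Future value formula: FV = PV × (1 + r)^t
FV = $7,000.00 × (1 + 0.08)^9
FV = $7,000.00 × 1.9990046
FV = $13,993.03

FV = PV × (1 + r)^t = $13,993.03


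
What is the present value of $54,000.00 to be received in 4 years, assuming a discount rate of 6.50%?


Present value formula: PV = FV / (1 + r)^t
PV = $54,000.00 / (1 + 0.065)^4
PV = $54,000.00 / 1.2864664
PV = $41,975.45

PV = FV / (1 + r)^t = $41,975.45


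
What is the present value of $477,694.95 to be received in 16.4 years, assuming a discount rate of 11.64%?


Present value formula: PV = FV / (1 + r)^t
PV = $477,694.95 / (1 + 0.1164)^16.4
PV = $477,694.95 / 6.0847841
PV = $78,506.47

PV = FV / (1 + r)^t = $78,506.47


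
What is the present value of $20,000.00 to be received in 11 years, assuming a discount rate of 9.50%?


Present value formula: PV = FV / (1 + r)^t
PV = $20,000.00 / (1 + 0.095)^11
PV = $20,000.00 / 2.713659
PV = $7,370.12

PV = FV / (1 + r)^t = $7,370.12


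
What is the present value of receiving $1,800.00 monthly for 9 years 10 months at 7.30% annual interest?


Present value of an ordinary annuity: PV = PMT × (1 − (1 + r)^(−n)) / r
Monthly rate r = 0.073/12 ≈ 0.00608333, n = 118
PV = $1,800.00 × (1 − (1 + 0.073/12)^(−118)) / (0.073/12)
PV = $1,800.00 × 84.0213751
PV = $151,238.48

PV = PMT × (1-(1+r)^(-n))/r = $151,238.48


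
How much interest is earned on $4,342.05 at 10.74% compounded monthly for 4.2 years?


Compound interest earned = final amount − principal.
A = P(1 + r/n)^(nt) = $4,342.05 × (1 + 0.1074/12)^(12 × 4.2) = $6,803.38
Interest = A − P = $6,803.38 − $4,342.05 = $2,461.33

Interest = A - P = $2,461.33


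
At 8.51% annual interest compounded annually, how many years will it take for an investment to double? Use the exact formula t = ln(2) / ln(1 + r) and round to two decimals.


Doubling condition: (1 + r)^t = 2
Take ln of both sides: t × ln(1 + r) = ln(2)
t = ln(2) / ln(1 + r)
t = 0.693147 / 0.081672
t = 8.49

t = ln(2) / ln(1 + r) = 8.49 years


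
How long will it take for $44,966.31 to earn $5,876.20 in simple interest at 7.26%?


Rearrange the simple interest formula for t:
I = P × r × t  ⇒  t = I / (P × r)
t = $5,876.20 / ($44,966.31 × 0.0726)
t = 1.8

t = I/(P×r) = 1.8 years


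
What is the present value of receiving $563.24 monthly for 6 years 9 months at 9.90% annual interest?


Present value of an ordinary annuity: PV = PMT × (1 − (1 + r)^(−n)) / r
Monthly rate r = 0.099/12 = 0.00825, n = 81
PV = $563.24 × (1 − (1 + 0.099/12)^(−81)) / (0.099/12)
PV = $563.24 × 58.907628
PV = $33,179.13

PV = PMT × (1-(1+r)^(-n))/r = $33,179.13


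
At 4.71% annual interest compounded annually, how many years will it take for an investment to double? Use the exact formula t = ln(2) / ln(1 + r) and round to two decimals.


Doubling condition: (1 + r)^t = 2
Take ln of both sides: t × ln(1 + r) = ln(2)
t = ln(2) / ln(1 + r)
t = 0.693147 / 0.046024
t = 15.06

t = ln(2) / ln(1 + r) = 15.06 years


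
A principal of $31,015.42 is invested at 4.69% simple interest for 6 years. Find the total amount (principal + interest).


Total amount formula: A = P(1 + rt) = P + P·r·t
Interest: I = P × r × t = $31,015.42 × 0.0469 × 6 = $8,727.74
A = P + I = $31,015.42 + $8,727.74 = $39,743.16

A = P + I = P(1 + rt) = $39,743.16


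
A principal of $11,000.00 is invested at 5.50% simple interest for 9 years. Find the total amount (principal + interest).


Total amount formula: A = P(1 + rt) = P + P·r·t
Interest: I = P × r × t = $11,000.00 × 0.055 × 9 = $5,445.00
A = P + I = $11,000.00 + $5,445.00 = $16,445.00

A = P + I = P(1 + rt) = $16,445.00


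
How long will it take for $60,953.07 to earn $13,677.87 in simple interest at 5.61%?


Rearrange the simple interest formula for t:
I = P × r × t  ⇒  t = I / (P × r)
t = $13,677.87 / ($60,953.07 × 0.0561)
t = 4

t = I/(P×r) = 4 years


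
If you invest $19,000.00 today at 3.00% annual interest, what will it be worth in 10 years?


Future value formula: FV = PV × (1 + r)^t
FV = $19,000.00 × (1 + 0.03)^10
FV = $19,000.00 × 1.3439164
FV = $25,534.41

FV = PV × (1 + r)^t = $25,534.41


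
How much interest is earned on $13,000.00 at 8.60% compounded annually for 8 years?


Compound interest earned = final amount − principal.
A = P(1 + r/n)^(nt) = $13,000.00 × (1 + 0.086/1)^(1 × 8) = $25,152.55
Interest = A − P = $25,152.55 − $13,000.00 = $12,152.55

Interest = A - P = $12,152.55


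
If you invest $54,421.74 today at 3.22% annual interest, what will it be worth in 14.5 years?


Future value formula: FV = PV × (1 + r)^t
FV = $54,421.74 × (1 + 0.0322)^14.5
FV = $54,421.74 × 1.5833462
FV = $86,168.46

FV = PV × (1 + r)^t = $86,168.46


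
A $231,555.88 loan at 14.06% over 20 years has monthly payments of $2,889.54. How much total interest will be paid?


Total paid over the life of the loan = PMT × n.
Total paid = $2,889.54 × 240 = $693,489.60
Total interest = total paid − principal = $693,489.60 − $231,555.88 = $461,933.72

Total interest = (PMT × n) - PV = $461,933.72


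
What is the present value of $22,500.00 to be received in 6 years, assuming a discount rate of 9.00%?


Present value formula: PV = FV / (1 + r)^t
PV = $22,500.00 / (1 + 0.09)^6
PV = $22,500.00 / 1.6771001
PV = $13,416.01

PV = FV / (1 + r)^t = $13,416.01


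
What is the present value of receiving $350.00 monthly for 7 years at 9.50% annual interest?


Present value of an ordinary annuity: PV = PMT × (1 − (1 + r)^(−n)) / r
Monthly rate r = 0.095/12 ≈ 0.00791667, n = 84
PV = $350.00 × (1 − (1 + 0.095/12)^(−84)) / (0.095/12)
PV = $350.00 × 61.184601
PV = $21,414.61

PV = PMT × (1-(1+r)^(-n))/r = $21,414.61


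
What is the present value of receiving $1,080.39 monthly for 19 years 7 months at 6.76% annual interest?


Present value of an ordinary annuity: PV = PMT × (1 − (1 + r)^(−n)) / r
Monthly rate r = 0.0676/12 ≈ 0.00563333, n = 235
PV = $1,080.39 × (1 − (1 + 0.0676/12)^(−235)) / (0.0676/12)
PV = $1,080.39 × 130.099943
PV = $140,558.68

PV = PMT × (1-(1+r)^(-n))/r = $140,558.68


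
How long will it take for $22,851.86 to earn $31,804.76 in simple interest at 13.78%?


Rearrange the simple interest formula for t:
I = P × r × t  ⇒  t = I / (P × r)
t = $31,804.76 / ($22,851.86 × 0.1378)
t = 10.1

t = I/(P×r) = 10.1 years


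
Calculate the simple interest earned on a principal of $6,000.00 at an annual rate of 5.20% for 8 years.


Simple interest formula: I = P × r × t
I = $6,000.00 × 0.052 × 8
I = $2,496.00

I = P × r × t = $2,496.00


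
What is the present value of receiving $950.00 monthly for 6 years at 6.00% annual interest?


Present value of an ordinary annuity: PV = PMT × (1 − (1 + r)^(−n)) / r
Monthly rate r = 0.06/12 = 0.005, n = 72
PV = $950.00 × (1 − (1 + 0.06/12)^(−72)) / (0.06/12)
PV = $950.00 × 60.339514
PV = $57,322.54

PV = PMT × (1-(1+r)^(-n))/r = $57,322.54


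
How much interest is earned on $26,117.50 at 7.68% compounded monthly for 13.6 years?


Compound interest earned = final amount − principal.
A = P(1 + r/n)^(nt) = $26,117.50 × (1 + 0.0768/12)^(12 × 13.6) = $73,977.24
Interest = A − P = $73,977.24 − $26,117.50 = $47,859.74

Interest = A - P = $47,859.74


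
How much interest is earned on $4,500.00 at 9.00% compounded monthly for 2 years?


Compound interest earned = final amount − principal.
A = P(1 + r/n)^(nt) = $4,500.00 × (1 + 0.09/12)^(12 × 2) = $5,383.86
Interest = A − P = $5,383.86 − $4,500.00 = $883.86

Interest = A - P = $883.86


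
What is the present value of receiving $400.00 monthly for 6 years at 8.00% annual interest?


Present value of an ordinary annuity: PV = PMT × (1 − (1 + r)^(−n)) / r
Monthly rate r = 0.08/12 ≈ 0.00666667, n = 72
PV = $400.00 × (1 − (1 + 0.08/12)^(−72)) / (0.08/12)
PV = $400.00 × 57.034522
PV = $22,813.81

PV = PMT × (1-(1+r)^(-n))/r = $22,813.81


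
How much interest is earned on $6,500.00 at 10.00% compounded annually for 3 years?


Compound interest earned = final amount − principal.
A = P(1 + r/n)^(nt) = $6,500.00 × (1 + 0.1/1)^(1 × 3) = $8,651.50
Interest = A − P = $8,651.50 − $6,500.00 = $2,151.50

Interest = A - P = $2,151.50


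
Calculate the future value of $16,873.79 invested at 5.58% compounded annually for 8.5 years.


Compound interest formula: A = P(1 + r/n)^(nt)
A = $16,873.79 × (1 + 0.0558/1)^(1 × 8.5)
Growth factor: (1 + 0.0558/1)^8.5 = 1.586515
A = $16,873.79 × 1.586515
A = $26,770.52

A = P(1 + r/n)^(nt) = $26,770.52


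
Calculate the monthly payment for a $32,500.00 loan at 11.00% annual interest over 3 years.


Loan payment formula: PMT = PV × r / (1 − (1 + r)^(−n))
Monthly rate r = 0.11/12 ≈ 0.00916667, n = 36 months
Denominator: 1 − (1 + 0.11/12)^(−36) = 0.279995
PMT = $32,500.00 × (0.11/12) / 0.279995
PMT = $1,064.01 per month

PMT = PV × r / (1-(1+r)^(-n)) = $1,064.01/month


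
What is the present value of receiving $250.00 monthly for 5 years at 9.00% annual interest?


Present value of an ordinary annuity: PV = PMT × (1 − (1 + r)^(−n)) / r
Monthly rate r = 0.09/12 = 0.0075, n = 60
PV = $250.00 × (1 − (1 + 0.09/12)^(−60)) / (0.09/12)
PV = $250.00 × 48.173374
PV = $12,043.34

PV = PMT × (1-(1+r)^(-n))/r = $12,043.34


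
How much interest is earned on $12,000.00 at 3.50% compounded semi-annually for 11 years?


Compound interest earned = final amount − principal.
A = P(1 + r/n)^(nt) = $12,000.00 × (1 + 0.035/2)^(2 × 11) = $17,576.74
Interest = A − P = $17,576.74 − $12,000.00 = $5,576.74

Interest = A - P = $5,576.74


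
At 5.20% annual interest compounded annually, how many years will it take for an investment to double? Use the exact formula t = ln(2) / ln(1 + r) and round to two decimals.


Doubling condition: (1 + r)^t = 2
Take ln of both sides: t × ln(1 + r) = ln(2)
t = ln(2) / ln(1 + r)
t = 0.693147 / 0.050693
t = 13.67

t = ln(2) / ln(1 + r) = 13.67 years


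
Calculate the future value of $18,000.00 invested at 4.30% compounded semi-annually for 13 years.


Compound interest formula: A = P(1 + r/n)^(nt)
A = $18,000.00 × (1 + 0.043/2)^(2 × 13)
Growth factor: (1 + 0.043/2)^26 = 1.7385919
A = $18,000.00 × 1.7385919
A = $31,294.65

A = P(1 + r/n)^(nt) = $31,294.65


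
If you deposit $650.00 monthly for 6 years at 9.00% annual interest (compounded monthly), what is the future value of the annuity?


Future value of an ordinary annuity: FV = PMT × ((1 + r)^n − 1) / r
Monthly rate r = 0.09/12 = 0.0075, n = 72
FV = $650.00 × ((1 + 0.09/12)^72 − 1) / (0.09/12)
FV = $650.00 × 95.007028
FV = $61,754.57

FV = PMT × ((1+r)^n - 1)/r = $61,754.57


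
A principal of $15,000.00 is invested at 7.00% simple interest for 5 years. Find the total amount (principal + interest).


Total amount formula: A = P(1 + rt) = P + P·r·t
Interest: I = P × r × t = $15,000.00 × 0.07 × 5 = $5,250.00
A = P + I = $15,000.00 + $5,250.00 = $20,250.00

A = P + I = P(1 + rt) = $20,250.00


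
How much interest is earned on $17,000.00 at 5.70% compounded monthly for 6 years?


Compound interest earned = final amount − principal.
A = P(1 + r/n)^(nt) = $17,000.00 × (1 + 0.057/12)^(12 × 6) = $23,912.56
Interest = A − P = $23,912.56 − $17,000.00 = $6,912.56

Interest = A - P = $6,912.56


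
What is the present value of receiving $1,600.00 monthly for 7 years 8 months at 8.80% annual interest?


Present value of an ordinary annuity: PV = PMT × (1 − (1 + r)^(−n)) / r
Monthly rate r = 0.088/12 ≈ 0.00733333, n = 92
PV = $1,600.00 × (1 − (1 + 0.088/12)^(−92)) / (0.088/12)
PV = $1,600.00 × 66.738880
PV = $106,782.21

PV = PMT × (1-(1+r)^(-n))/r = $106,782.21


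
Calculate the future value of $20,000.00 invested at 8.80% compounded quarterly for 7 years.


Compound interest formula: A = P(1 + r/n)^(nt)
A = $20,000.00 × (1 + 0.088/4)^(4 × 7)
Growth factor: (1 + 0.088/4)^28 = 1.8391836
A = $20,000.00 × 1.8391836
A = $36,783.67

A = P(1 + r/n)^(nt) = $36,783.67


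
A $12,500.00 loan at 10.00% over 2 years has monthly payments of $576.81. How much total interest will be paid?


Total paid over the life of the loan = PMT × n.
Total paid = $576.81 × 24 = $13,843.44
Total interest = total paid − principal = $13,843.44 − $12,500.00 = $1,343.44

Total interest = (PMT × n) - PV = $1,343.44


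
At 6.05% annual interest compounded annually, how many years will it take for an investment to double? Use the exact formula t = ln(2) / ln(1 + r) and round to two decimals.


Doubling condition: (1 + r)^t = 2
Take ln of both sides: t × ln(1 + r) = ln(2)
t = ln(2) / ln(1 + r)
t = 0.693147 / 0.058740
t = 11.80

t = ln(2) / ln(1 + r) = 11.80 years


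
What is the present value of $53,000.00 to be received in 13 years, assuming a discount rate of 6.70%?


Present value formula: PV = FV / (1 + r)^t
PV = $53,000.00 / (1 + 0.067)^13
PV = $53,000.00 / 2.323472
PV = $22,810.69

PV = FV / (1 + r)^t = $22,810.69


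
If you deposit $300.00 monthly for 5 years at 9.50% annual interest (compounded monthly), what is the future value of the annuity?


Future value of an ordinary annuity: FV = PMT × ((1 + r)^n − 1) / r
Monthly rate r = 0.095/12 ≈ 0.00791667, n = 60
FV = $300.00 × ((1 + 0.095/12)^60 − 1) / (0.095/12)
FV = $300.00 × 76.422249
FV = $22,926.67

FV = PMT × ((1+r)^n - 1)/r = $22,926.67


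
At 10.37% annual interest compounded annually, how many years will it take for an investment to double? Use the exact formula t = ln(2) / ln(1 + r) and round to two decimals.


Doubling condition: (1 + r)^t = 2
Take ln of both sides: t × ln(1 + r) = ln(2)
t = ln(2) / ln(1 + r)
t = 0.693147 / 0.098668
t = 7.03

t = ln(2) / ln(1 + r) = 7.03 years


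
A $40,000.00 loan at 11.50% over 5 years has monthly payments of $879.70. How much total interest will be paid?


Total paid over the life of the loan = PMT × n.
Total paid = $879.70 × 60 = $52,782.00
Total interest = total paid − principal = $52,782.00 − $40,000.00 = $12,782.00

Total interest = (PMT × n) - PV = $12,782.00


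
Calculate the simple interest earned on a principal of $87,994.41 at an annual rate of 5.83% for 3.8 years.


Simple interest formula: I = P × r × t
I = $87,994.41 × 0.0583 × 3.8
I = $19,494.28

I = P × r × t = $19,494.28


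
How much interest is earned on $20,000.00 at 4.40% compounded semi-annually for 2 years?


Compound interest earned = final amount − principal.
A = P(1 + r/n)^(nt) = $20,000.00 × (1 + 0.044/2)^(2 × 2) = $21,818.94
Interest = A − P = $21,818.94 − $20,000.00 = $1,818.94

Interest = A - P = $1,818.94


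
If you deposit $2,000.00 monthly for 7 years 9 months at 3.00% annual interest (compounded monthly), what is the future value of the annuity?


Future value of an ordinary annuity: FV = PMT × ((1 + r)^n − 1) / r
Monthly rate r = 0.03/12 = 0.0025, n = 93
FV = $2,000.00 × ((1 + 0.03/12)^93 − 1) / (0.03/12)
FV = $2,000.00 × 104.553765
FV = $209,107.53

FV = PMT × ((1+r)^n - 1)/r = $209,107.53


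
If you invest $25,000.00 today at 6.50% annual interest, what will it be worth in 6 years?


Future value formula: FV = PV × (1 + r)^t
FV = $25,000.00 × (1 + 0.065)^6
FV = $25,000.00 × 1.4591423
FV = $36,478.56

FV = PV × (1 + r)^t = $36,478.56


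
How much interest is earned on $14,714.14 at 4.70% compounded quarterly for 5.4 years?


Compound interest earned = final amount − principal.
A = P(1 + r/n)^(nt) = $14,714.14 × (1 + 0.047/4)^(4 × 5.4) = $18,937.22
Interest = A − P = $18,937.22 − $14,714.14 = $4,223.08

Interest = A - P = $4,223.08


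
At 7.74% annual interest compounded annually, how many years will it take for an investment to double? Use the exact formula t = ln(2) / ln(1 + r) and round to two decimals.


Doubling condition: (1 + r)^t = 2
Take ln of both sides: t × ln(1 + r) = ln(2)
t = ln(2) / ln(1 + r)
t = 0.693147 / 0.074551
t = 9.30

t = ln(2) / ln(1 + r) = 9.30 years


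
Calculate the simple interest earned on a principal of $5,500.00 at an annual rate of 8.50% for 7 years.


Simple interest formula: I = P × r × t
I = $5,500.00 × 0.085 × 7
I = $3,272.50

I = P × r × t = $3,272.50


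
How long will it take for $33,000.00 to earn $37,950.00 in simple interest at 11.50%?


Rearrange the simple interest formula for t:
I = P × r × t  ⇒  t = I / (P × r)
t = $37,950.00 / ($33,000.00 × 0.115)
t = 10

t = I/(P×r) = 10 years


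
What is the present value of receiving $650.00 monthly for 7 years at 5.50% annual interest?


Present value of an ordinary annuity: PV = PMT × (1 − (1 + r)^(−n)) / r
Monthly rate r = 0.055/12 ≈ 0.00458333, n = 84
PV = $650.00 × (1 − (1 + 0.055/12)^(−84)) / (0.055/12)
PV = $650.00 × 69.589216
PV = $45,232.99

PV = PMT × (1-(1+r)^(-n))/r = $45,232.99


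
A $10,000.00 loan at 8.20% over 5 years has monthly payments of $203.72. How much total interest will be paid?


Total paid over the life of the loan = PMT × n.
Total paid = $203.72 × 60 = $12,223.20
Total interest = total paid − principal = $12,223.20 − $10,000.00 = $2,223.20

Total interest = (PMT × n) - PV = $2,223.20


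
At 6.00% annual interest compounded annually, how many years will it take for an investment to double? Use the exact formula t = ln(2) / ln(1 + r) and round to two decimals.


Doubling condition: (1 + r)^t = 2
Take ln of both sides: t × ln(1 + r) = ln(2)
t = ln(2) / ln(1 + r)
t = 0.693147 / 0.058269
t = 11.90

t = ln(2) / ln(1 + r) = 11.90 years


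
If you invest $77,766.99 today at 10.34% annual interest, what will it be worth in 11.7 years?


Future value formula: FV = PV × (1 + r)^t
FV = $77,766.99 × (1 + 0.1034)^11.7
FV = $77,766.99 × 3.162102
FV = $245,907.15

FV = PV × (1 + r)^t = $245,907.15


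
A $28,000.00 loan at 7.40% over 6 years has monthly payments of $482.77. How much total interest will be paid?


Total paid over the life of the loan = PMT × n.
Total paid = $482.77 × 72 = $34,759.44
Total interest = total paid − principal = $34,759.44 − $28,000.00 = $6,759.44

Total interest = (PMT × n) - PV = $6,759.44


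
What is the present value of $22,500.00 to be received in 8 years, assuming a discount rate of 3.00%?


Present value formula: PV = FV / (1 + r)^t
PV = $22,500.00 / (1 + 0.03)^8
PV = $22,500.00 / 1.266770
PV = $17,761.71

PV = FV / (1 + r)^t = $17,761.71


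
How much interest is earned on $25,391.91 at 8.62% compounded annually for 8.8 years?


Compound interest earned = final amount − principal.
A = P(1 + r/n)^(nt) = $25,391.91 × (1 + 0.0862/1)^(1 × 8.8) = $52,565.60
Interest = A − P = $52,565.60 − $25,391.91 = $27,173.69

Interest = A - P = $27,173.69


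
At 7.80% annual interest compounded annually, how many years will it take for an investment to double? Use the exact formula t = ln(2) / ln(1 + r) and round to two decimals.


Doubling condition: (1 + r)^t = 2
Take ln of both sides: t × ln(1 + r) = ln(2)
t = ln(2) / ln(1 + r)
t = 0.693147 / 0.075107
t = 9.23

t = ln(2) / ln(1 + r) = 9.23 years


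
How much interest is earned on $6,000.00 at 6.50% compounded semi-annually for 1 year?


Compound interest earned = final amount − principal.
A = P(1 + r/n)^(nt) = $6,000.00 × (1 + 0.065/2)^(2 × 1) = $6,396.34
Interest = A − P = $6,396.34 − $6,000.00 = $396.34

Interest = A - P = $396.34


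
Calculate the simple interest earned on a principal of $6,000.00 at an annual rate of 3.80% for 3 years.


Simple interest formula: I = P × r × t
I = $6,000.00 × 0.038 × 3
I = $684.00

I = P × r × t = $684.00


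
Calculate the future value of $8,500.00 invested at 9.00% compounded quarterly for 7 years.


Compound interest formula: A = P(1 + r/n)^(nt)
A = $8,500.00 × (1 + 0.09/4)^(4 × 7)
Growth factor: (1 + 0.09/4)^28 = 1.864545
A = $8,500.00 × 1.864545
A = $15,848.63

A = P(1 + r/n)^(nt) = $15,848.63


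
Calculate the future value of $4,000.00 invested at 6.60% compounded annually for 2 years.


Compound interest formula: A = P(1 + r/n)^(nt)
A = $4,000.00 × (1 + 0.066/1)^(1 × 2)
Growth factor: (1 + 0.066/1)^2 = 1.136356
A = $4,000.00 × 1.136356
A = $4,545.42

A = P(1 + r/n)^(nt) = $4,545.42


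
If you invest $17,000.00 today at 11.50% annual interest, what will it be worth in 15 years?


Future value formula: FV = PV × (1 + r)^t
FV = $17,000.00 × (1 + 0.115)^15
FV = $17,000.00 × 5.1182679
FV = $87,010.55

FV = PV × (1 + r)^t = $87,010.55


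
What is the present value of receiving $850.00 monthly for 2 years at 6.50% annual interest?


Present value of an ordinary annuity: PV = PMT × (1 − (1 + r)^(−n)) / r
Monthly rate r = 0.065/12 ≈ 0.00541667, n = 24
PV = $850.00 × (1 − (1 + 0.065/12)^(−24)) / (0.065/12)
PV = $850.00 × 22.448578
PV = $19,081.29

PV = PMT × (1-(1+r)^(-n))/r = $19,081.29


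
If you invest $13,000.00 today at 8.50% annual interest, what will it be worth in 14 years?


Future value formula: FV = PV × (1 + r)^t
FV = $13,000.00 × (1 + 0.085)^14
FV = $13,000.00 × 3.133404
FV = $40,734.25

FV = PV × (1 + r)^t = $40,734.25


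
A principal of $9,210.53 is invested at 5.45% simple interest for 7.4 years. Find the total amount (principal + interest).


Total amount formula: A = P(1 + rt) = P + P·r·t
Interest: I = P × r × t = $9,210.53 × 0.0545 × 7.4 = $3,714.61
A = P + I = $9,210.53 + $3,714.61 = $12,925.14

A = P + I = P(1 + rt) = $12,925.14


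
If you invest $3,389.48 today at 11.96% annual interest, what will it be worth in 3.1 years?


Future value formula: FV = PV × (1 + r)^t
FV = $3,389.48 × (1 + 0.1196)^3.1
FV = $3,389.48 × 1.419368
FV = $4,810.92

FV = PV × (1 + r)^t = $4,810.92


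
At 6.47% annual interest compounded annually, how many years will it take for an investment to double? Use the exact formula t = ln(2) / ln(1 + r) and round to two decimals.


Doubling condition: (1 + r)^t = 2
Take ln of both sides: t × ln(1 + r) = ln(2)
t = ln(2) / ln(1 + r)
t = 0.693147 / 0.062693
t = 11.06

t = ln(2) / ln(1 + r) = 11.06 years


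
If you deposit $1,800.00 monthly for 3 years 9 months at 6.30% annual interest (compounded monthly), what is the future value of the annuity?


Future value of an ordinary annuity: FV = PMT × ((1 + r)^n − 1) / r
Monthly rate r = 0.063/12 = 0.00525, n = 45
FV = $1,800.00 × ((1 + 0.063/12)^45 − 1) / (0.063/12)
FV = $1,800.00 × 50.611134
FV = $91,100.04

FV = PMT × ((1+r)^n - 1)/r = $91,100.04


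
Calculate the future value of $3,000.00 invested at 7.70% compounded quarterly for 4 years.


Compound interest formula: A = P(1 + r/n)^(nt)
A = $3,000.00 × (1 + 0.077/4)^(4 × 4)
Growth factor: (1 + 0.077/4)^16 = 1.356724
A = $3,000.00 × 1.356724
A = $4,070.17

A = P(1 + r/n)^(nt) = $4,070.17


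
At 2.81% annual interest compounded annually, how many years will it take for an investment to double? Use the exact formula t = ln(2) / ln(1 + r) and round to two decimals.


Doubling condition: (1 + r)^t = 2
Take ln of both sides: t × ln(1 + r) = ln(2)
t = ln(2) / ln(1 + r)
t = 0.693147 / 0.027712
t = 25.01

t = ln(2) / ln(1 + r) = 25.01 years


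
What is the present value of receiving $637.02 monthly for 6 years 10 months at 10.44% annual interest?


Present value of an ordinary annuity: PV = PMT × (1 − (1 + r)^(−n)) / r
Monthly rate r = 0.1044/12 = 0.0087, n = 82
PV = $637.02 × (1 − (1 + 0.1044/12)^(−82)) / (0.1044/12)
PV = $637.02 × 58.449477
PV = $37,233.49

PV = PMT × (1-(1+r)^(-n))/r = $37,233.49


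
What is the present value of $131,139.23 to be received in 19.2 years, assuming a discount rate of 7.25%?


Present value formula: PV = FV / (1 + r)^t
PV = $131,139.23 / (1 + 0.0725)^19.2
PV = $131,139.23 / 3.833789
PV = $34,206.17

PV = FV / (1 + r)^t = $34,206.17


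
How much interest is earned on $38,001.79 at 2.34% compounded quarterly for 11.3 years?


Compound interest earned = final amount − principal.
A = P(1 + r/n)^(nt) = $38,001.79 × (1 + 0.0234/4)^(4 × 11.3) = $49,465.87
Interest = A − P = $49,465.87 − $38,001.79 = $11,464.08

Interest = A - P = $11,464.08


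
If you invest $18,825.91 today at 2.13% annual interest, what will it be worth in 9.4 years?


Future value formula: FV = PV × (1 + r)^t
FV = $18,825.91 × (1 + 0.0213)^9.4
FV = $18,825.91 × 1.2191056
FV = $22,950.77

FV = PV × (1 + r)^t = $22,950.77


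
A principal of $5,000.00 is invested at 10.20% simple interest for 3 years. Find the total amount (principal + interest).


Total amount formula: A = P(1 + rt) = P + P·r·t
Interest: I = P × r × t = $5,000.00 × 0.102 × 3 = $1,530.00
A = P + I = $5,000.00 + $1,530.00 = $6,530.00

A = P + I = P(1 + rt) = $6,530.00


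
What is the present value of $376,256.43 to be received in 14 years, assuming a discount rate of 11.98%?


Present value formula: PV = FV / (1 + r)^t
PV = $376,256.43 / (1 + 0.1198)^14
PV = $376,256.43 / 4.874909
PV = $77,182.25

PV = FV / (1 + r)^t = $77,182.25


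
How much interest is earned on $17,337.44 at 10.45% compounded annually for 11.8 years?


Compound interest earned = final amount − principal.
A = P(1 + r/n)^(nt) = $17,337.44 × (1 + 0.1045/1)^(1 × 11.8) = $56,019.66
Interest = A − P = $56,019.66 − $17,337.44 = $38,682.22

Interest = A - P = $38,682.22


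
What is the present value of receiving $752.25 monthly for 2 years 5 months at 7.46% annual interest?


Present value of an ordinary annuity: PV = PMT × (1 − (1 + r)^(−n)) / r
Monthly rate r = 0.0746/12 ≈ 0.00621667, n = 29
PV = $752.25 × (1 − (1 + 0.0746/12)^(−29)) / (0.0746/12)
PV = $752.25 × 26.461171
PV = $19,905.42

PV = PMT × (1-(1+r)^(-n))/r = $19,905.42


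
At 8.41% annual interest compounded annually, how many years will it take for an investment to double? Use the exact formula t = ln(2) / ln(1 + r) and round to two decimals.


Doubling condition: (1 + r)^t = 2
Take ln of both sides: t × ln(1 + r) = ln(2)
t = ln(2) / ln(1 + r)
t = 0.693147 / 0.080750
t = 8.58

t = ln(2) / ln(1 + r) = 8.58 years


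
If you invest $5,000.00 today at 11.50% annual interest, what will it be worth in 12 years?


Future value formula: FV = PV × (1 + r)^t
FV = $5,000.00 × (1 + 0.115)^12
FV = $5,000.00 × 3.692312
FV = $18,461.56

FV = PV × (1 + r)^t = $18,461.56


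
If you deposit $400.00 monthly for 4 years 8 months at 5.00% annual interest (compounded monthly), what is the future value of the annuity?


Future value of an ordinary annuity: FV = PMT × ((1 + r)^n − 1) / r
Monthly rate r = 0.05/12 ≈ 0.00416667, n = 56
FV = $400.00 × ((1 + 0.05/12)^56 − 1) / (0.05/12)
FV = $400.00 × 62.925679
FV = $25,170.27

FV = PMT × ((1+r)^n - 1)/r = $25,170.27


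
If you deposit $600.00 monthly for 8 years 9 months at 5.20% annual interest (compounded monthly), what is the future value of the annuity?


Future value of an ordinary annuity: FV = PMT × ((1 + r)^n − 1) / r
Monthly rate r = 0.052/12 ≈ 0.00433333, n = 105
FV = $600.00 × ((1 + 0.052/12)^105 − 1) / (0.052/12)
FV = $600.00 × 132.605717
FV = $79,563.43

FV = PMT × ((1+r)^n - 1)/r = $79,563.43


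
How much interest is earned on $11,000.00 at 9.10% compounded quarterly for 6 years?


Compound interest earned = final amount − principal.
A = P(1 + r/n)^(nt) = $11,000.00 × (1 + 0.091/4)^(4 × 6) = $18,873.85
Interest = A − P = $18,873.85 − $11,000.00 = $7,873.85

Interest = A - P = $7,873.85


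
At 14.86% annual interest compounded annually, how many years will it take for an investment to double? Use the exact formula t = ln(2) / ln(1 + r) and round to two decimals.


Doubling condition: (1 + r)^t = 2
Take ln of both sides: t × ln(1 + r) = ln(2)
t = ln(2) / ln(1 + r)
t = 0.693147 / 0.138544
t = 5.00

t = ln(2) / ln(1 + r) = 5.00 years


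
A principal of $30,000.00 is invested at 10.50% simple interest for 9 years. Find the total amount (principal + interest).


Total amount formula: A = P(1 + rt) = P + P·r·t
Interest: I = P × r × t = $30,000.00 × 0.105 × 9 = $28,350.00
A = P + I = $30,000.00 + $28,350.00 = $58,350.00

A = P + I = P(1 + rt) = $58,350.00


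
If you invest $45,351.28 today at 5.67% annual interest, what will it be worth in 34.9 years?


Future value formula: FV = PV × (1 + r)^t
FV = $45,351.28 × (1 + 0.0567)^34.9
FV = $45,351.28 × 6.8535343
FV = $310,816.55

FV = PV × (1 + r)^t = $310,816.55


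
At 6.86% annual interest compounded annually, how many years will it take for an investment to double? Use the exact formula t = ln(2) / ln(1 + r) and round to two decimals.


Doubling condition: (1 + r)^t = 2
Take ln of both sides: t × ln(1 + r) = ln(2)
t = ln(2) / ln(1 + r)
t = 0.693147 / 0.066349
t = 10.45

t = ln(2) / ln(1 + r) = 10.45 years
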